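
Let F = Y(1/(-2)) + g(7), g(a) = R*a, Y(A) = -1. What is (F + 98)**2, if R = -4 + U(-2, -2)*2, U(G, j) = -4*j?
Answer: 32761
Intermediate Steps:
R = 12 (R = -4 - 4*(-2)*2 = -4 + 8*2 = -4 + 16 = 12)
g(a) = 12*a
F = 83 (F = -1 + 12*7 = -1 + 84 = 83)
(F + 98)**2 = (83 + 98)**2 = 181**2 = 32761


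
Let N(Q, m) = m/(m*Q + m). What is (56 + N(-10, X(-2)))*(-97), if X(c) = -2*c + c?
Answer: -48791/9 ≈ -5421.2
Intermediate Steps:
X(c) = -c
N(Q, m) = m/(m + Q*m) (N(Q, m) = m/(Q*m + m) = m/(m + Q*m))
(56 + N(-10, X(-2)))*(-97) = (56 + 1/(1 - 10))*(-97) = (56 + 1/(-9))*(-97) = (56 - 1/9)*(-97) = (503/9)*(-97) = -48791/9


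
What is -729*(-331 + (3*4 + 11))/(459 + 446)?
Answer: 224532/905 ≈ 248.10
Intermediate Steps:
-729*(-331 + (3*4 + 11))/(459 + 446) = -729/(905/(-331 + (12 + 11))) = -729/(905/(-331 + 23)) = -729/(905/(-308)) = -729/(905*(-1/308)) = -729/(-905/308) = -729*(-308/905) = 224532/905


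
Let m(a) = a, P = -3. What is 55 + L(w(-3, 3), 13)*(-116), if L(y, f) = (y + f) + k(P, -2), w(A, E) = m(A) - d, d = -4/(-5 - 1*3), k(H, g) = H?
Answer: -699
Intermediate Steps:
d = ½ (d = -4/(-5 - 3) = -4/(-8) = -4*(-⅛) = ½ ≈ 0.50000)
w(A, E) = -½ + A (w(A, E) = A - 1*½ = A - ½ = -½ + A)
L(y, f) = -3 + f + y (L(y, f) = (y + f) - 3 = (f + y) - 3 = -3 + f + y)
55 + L(w(-3, 3), 13)*(-116) = 55 + (-3 + 13 + (-½ - 3))*(-116) = 55 + (-3 + 13 - 7/2)*(-116) = 55 + (13/2)*(-116) = 55 - 754 = -699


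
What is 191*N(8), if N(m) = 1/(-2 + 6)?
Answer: 191/4 ≈ 47.750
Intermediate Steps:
N(m) = ¼ (N(m) = 1/4 = ¼)
191*N(8) = 191*(¼) = 191/4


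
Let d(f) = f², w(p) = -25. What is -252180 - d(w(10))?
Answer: -252805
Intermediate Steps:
-252180 - d(w(10)) = -252180 - 1*(-25)² = -252180 - 1*625 = -252180 - 625 = -252805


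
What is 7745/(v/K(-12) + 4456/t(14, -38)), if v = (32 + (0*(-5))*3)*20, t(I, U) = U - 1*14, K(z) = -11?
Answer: -1107535/20574 ≈ -53.832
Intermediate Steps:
t(I, U) = -14 + U (t(I, U) = U - 14 = -14 + U)
v = 640 (v = (32 + 0*3)*20 = (32 + 0)*20 = 32*20 = 640)
7745/(v/K(-12) + 4456/t(14, -38)) = 7745/(640/(-11) + 4456/(-14 - 38)) = 7745/(640*(-1/11) + 4456/(-52)) = 7745/(-640/11 + 4456*(-1/52)) = 7745/(-640/11 - 1114/13) = 7745/(-20574/143) = 7745*(-143/20574) = -1107535/20574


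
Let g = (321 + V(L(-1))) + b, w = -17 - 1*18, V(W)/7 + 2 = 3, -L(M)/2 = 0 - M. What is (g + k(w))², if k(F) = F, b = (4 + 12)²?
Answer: 301401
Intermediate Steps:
b = 256 (b = 16² = 256)
L(M) = 2*M (L(M) = -2*(0 - M) = -(-2)*M = 2*M)
V(W) = 7 (V(W) = -14 + 7*3 = -14 + 21 = 7)
w = -35 (w = -17 - 18 = -35)
g = 584 (g = (321 + 7) + 256 = 328 + 256 = 584)
(g + k(w))² = (584 - 35)² = 549² = 301401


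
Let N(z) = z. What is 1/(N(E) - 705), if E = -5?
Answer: -1/710 ≈ -0.0014085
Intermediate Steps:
1/(N(E) - 705) = 1/(-5 - 705) = 1/(-710) = -1/710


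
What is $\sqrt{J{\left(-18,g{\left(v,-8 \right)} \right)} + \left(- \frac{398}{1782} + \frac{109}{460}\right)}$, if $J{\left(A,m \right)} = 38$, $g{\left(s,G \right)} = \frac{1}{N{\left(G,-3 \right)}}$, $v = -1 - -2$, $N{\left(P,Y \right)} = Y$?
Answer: $\frac{\sqrt{19709027635}}{22770} \approx 6.1655$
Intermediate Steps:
$v = 1$ ($v = -1 + 2 = 1$)
$g{\left(s,G \right)} = - \frac{1}{3}$ ($g{\left(s,G \right)} = \frac{1}{-3} = - \frac{1}{3}$)
$\sqrt{J{\left(-18,g{\left(v,-8 \right)} \right)} + \left(- \frac{398}{1782} + \frac{109}{460}\right)} = \sqrt{38 + \left(- \frac{398}{1782} + \frac{109}{460}\right)} = \sqrt{38 + \left(\left(-398\right) \frac{1}{1782} + 109 \cdot \frac{1}{460}\right)} = \sqrt{38 + \left(- \frac{199}{891} + \frac{109}{460}\right)} = \sqrt{38 + \frac{5579}{409860}} = \sqrt{\frac{15580259}{409860}} = \frac{\sqrt{19709027635}}{22770}$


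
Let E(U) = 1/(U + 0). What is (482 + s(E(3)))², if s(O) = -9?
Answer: 223729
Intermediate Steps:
E(U) = 1/U
(482 + s(E(3)))² = (482 - 9)² = 473² = 223729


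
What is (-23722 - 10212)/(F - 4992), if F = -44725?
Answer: 33934/49717 ≈ 0.68254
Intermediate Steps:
(-23722 - 10212)/(F - 4992) = (-23722 - 10212)/(-44725 - 4992) = -33934/(-49717) = -33934*(-1/49717) = 33934/49717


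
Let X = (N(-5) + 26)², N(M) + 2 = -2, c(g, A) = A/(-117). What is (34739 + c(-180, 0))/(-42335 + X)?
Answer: -34739/41851 ≈ -0.83006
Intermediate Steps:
c(g, A) = -A/117 (c(g, A) = A*(-1/117) = -A/117)
N(M) = -4 (N(M) = -2 - 2 = -4)
X = 484 (X = (-4 + 26)² = 22² = 484)
(34739 + c(-180, 0))/(-42335 + X) = (34739 - 1/117*0)/(-42335 + 484) = (34739 + 0)/(-41851) = 34739*(-1/41851) = -34739/41851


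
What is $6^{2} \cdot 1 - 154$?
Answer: $-118$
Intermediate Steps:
$6^{2} \cdot 1 - 154 = 36 \cdot 1 - 154 = 36 - 154 = -118$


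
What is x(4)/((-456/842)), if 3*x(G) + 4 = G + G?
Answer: -421/171 ≈ -2.4620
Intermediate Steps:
x(G) = -4/3 + 2*G/3 (x(G) = -4/3 + (G + G)/3 = -4/3 + (2*G)/3 = -4/3 + 2*G/3)
x(4)/((-456/842)) = (-4/3 + (⅔)*4)/((-456/842)) = (-4/3 + 8/3)/((-456*1/842)) = 4/(3*(-228/421)) = (4/3)*(-421/228) = -421/171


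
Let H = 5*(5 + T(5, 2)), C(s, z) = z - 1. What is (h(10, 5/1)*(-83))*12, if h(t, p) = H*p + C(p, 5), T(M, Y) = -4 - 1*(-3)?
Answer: -103584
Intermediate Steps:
T(M, Y) = -1 (T(M, Y) = -4 + 3 = -1)
C(s, z) = -1 + z
H = 20 (H = 5*(5 - 1) = 5*4 = 20)
h(t, p) = 4 + 20*p (h(t, p) = 20*p + (-1 + 5) = 20*p + 4 = 4 + 20*p)
(h(10, 5/1)*(-83))*12 = ((4 + 20*(5/1))*(-83))*12 = ((4 + 20*(5*1))*(-83))*12 = ((4 + 20*5)*(-83))*12 = ((4 + 100)*(-83))*12 = (104*(-83))*12 = -8632*12 = -103584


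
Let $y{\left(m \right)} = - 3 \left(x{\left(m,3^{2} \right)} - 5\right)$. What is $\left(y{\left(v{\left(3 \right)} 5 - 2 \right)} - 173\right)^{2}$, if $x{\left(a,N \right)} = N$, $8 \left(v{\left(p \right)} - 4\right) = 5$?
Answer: $34225$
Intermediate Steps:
$v{\left(p \right)} = \frac{37}{8}$ ($v{\left(p \right)} = 4 + \frac{1}{8} \cdot 5 = 4 + \frac{5}{8} = \frac{37}{8}$)
$y{\left(m \right)} = -12$ ($y{\left(m \right)} = - 3 \left(3^{2} - 5\right) = - 3 \left(9 - 5\right) = \left(-3\right) 4 = -12$)
$\left(y{\left(v{\left(3 \right)} 5 - 2 \right)} - 173\right)^{2} = \left(-12 - 173\right)^{2} = \left(-185\right)^{2} = 34225$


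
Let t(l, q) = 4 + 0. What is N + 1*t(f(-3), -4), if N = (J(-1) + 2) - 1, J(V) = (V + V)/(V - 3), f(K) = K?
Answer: 11/2 ≈ 5.5000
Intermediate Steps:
J(V) = 2*V/(-3 + V) (J(V) = (2*V)/(-3 + V) = 2*V/(-3 + V))
t(l, q) = 4
N = 3/2 (N = (2*(-1)/(-3 - 1) + 2) - 1 = (2*(-1)/(-4) + 2) - 1 = (2*(-1)*(-1/4) + 2) - 1 = (1/2 + 2) - 1 = 5/2 - 1 = 3/2 ≈ 1.5000)
N + 1*t(f(-3), -4) = 3/2 + 1*4 = 3/2 + 4 = 11/2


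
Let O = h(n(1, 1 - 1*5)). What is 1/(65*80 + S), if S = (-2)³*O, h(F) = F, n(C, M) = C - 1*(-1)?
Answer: 1/5184 ≈ 0.00019290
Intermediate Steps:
n(C, M) = 1 + C (n(C, M) = C + 1 = 1 + C)
O = 2 (O = 1 + 1 = 2)
S = -16 (S = (-2)³*2 = -8*2 = -16)
1/(65*80 + S) = 1/(65*80 - 16) = 1/(5200 - 16) = 1/5184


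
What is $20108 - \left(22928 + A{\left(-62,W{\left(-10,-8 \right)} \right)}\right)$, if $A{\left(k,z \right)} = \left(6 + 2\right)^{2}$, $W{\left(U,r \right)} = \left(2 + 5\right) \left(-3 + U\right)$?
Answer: $-2884$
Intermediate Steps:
$W{\left(U,r \right)} = -21 + 7 U$ ($W{\left(U,r \right)} = 7 \left(-3 + U\right) = -21 + 7 U$)
$A{\left(k,z \right)} = 64$ ($A{\left(k,z \right)} = 8^{2} = 64$)
$20108 - \left(22928 + A{\left(-62,W{\left(-10,-8 \right)} \right)}\right) = 20108 - \left(22928 + 64\right) = 20108 - 22992 = -2884$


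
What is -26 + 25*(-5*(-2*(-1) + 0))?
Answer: -276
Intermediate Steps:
-26 + 25*(-5*(-2*(-1) + 0)) = -26 + 25*(-5*(2 + 0)) = -26 + 25*(-5*2) = -26 + 25*(-10) = -26 - 250 = -276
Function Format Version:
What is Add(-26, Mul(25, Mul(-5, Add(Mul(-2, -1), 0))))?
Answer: -276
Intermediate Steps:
Add(-26, Mul(25, Mul(-5, Add(Mul(-2, -1), 0)))) = Add(-26, Mul(25, Mul(-5, Add(2, 0)))) = Add(-26, Mul(25, Mul(-5, 2))) = Add(-26, Mul(25, -10)) = Add(-26, -250) = -276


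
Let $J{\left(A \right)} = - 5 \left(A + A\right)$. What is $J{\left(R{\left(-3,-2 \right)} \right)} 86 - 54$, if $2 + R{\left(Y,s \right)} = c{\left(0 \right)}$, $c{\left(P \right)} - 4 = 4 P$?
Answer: $-1774$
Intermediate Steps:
$c{\left(P \right)} = 4 + 4 P$
$R{\left(Y,s \right)} = 2$ ($R{\left(Y,s \right)} = -2 + \left(4 + 4 \cdot 0\right) = -2 + \left(4 + 0\right) = -2 + 4 = 2$)
$J{\left(A \right)} = - 10 A$ ($J{\left(A \right)} = - 5 \cdot 2 A = - 10 A$)
$J{\left(R{\left(-3,-2 \right)} \right)} 86 - 54 = \left(-10\right) 2 \cdot 86 - 54 = \left(-20\right) 86 - 54 = -1720 - 54 = -1774$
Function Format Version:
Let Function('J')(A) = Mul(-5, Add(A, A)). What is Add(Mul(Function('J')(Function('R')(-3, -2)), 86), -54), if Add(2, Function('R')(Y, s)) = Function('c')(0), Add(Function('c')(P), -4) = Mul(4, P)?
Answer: -1774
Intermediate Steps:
Function('c')(P) = Add(4, Mul(4, P))
Function('R')(Y, s) = 2 (Function('R')(Y, s) = Add(-2, Add(4, Mul(4, 0))) = Add(-2, Add(4, 0)) = Add(-2, 4) = 2)
Function('J')(A) = Mul(-10, A) (Function('J')(A) = Mul(-5, Mul(2, A)) = Mul(-10, A))
Add(Mul(Function('J')(Function('R')(-3, -2)), 86), -54) = Add(Mul(Mul(-10, 2), 86), -54) = Add(Mul(-20, 86), -54) = Add(-1720, -54) = -1774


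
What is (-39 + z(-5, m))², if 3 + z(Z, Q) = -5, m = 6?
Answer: 2209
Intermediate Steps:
z(Z, Q) = -8 (z(Z, Q) = -3 - 5 = -8)
(-39 + z(-5, m))² = (-39 - 8)² = (-47)² = 2209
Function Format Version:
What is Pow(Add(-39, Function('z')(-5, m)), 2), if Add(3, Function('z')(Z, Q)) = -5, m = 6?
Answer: 2209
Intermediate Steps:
Function('z')(Z, Q) = -8 (Function('z')(Z, Q) = Add(-3, -5) = -8)
Pow(Add(-39, Function('z')(-5, m)), 2) = Pow(Add(-39, -8), 2) = Pow(-47, 2) = 2209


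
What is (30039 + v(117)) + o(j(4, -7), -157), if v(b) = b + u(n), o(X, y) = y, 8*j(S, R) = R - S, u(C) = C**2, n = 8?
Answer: 30063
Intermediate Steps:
j(S, R) = -S/8 + R/8 (j(S, R) = (R - S)/8 = -S/8 + R/8)
v(b) = 64 + b (v(b) = b + 8**2 = b + 64 = 64 + b)
(30039 + v(117)) + o(j(4, -7), -157) = (30039 + (64 + 117)) - 157 = (30039 + 181) - 157 = 30220 - 157 = 30063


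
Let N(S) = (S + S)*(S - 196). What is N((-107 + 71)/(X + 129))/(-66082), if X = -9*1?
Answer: -5889/3304100 ≈ -0.0017823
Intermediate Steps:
X = -9
N(S) = 2*S*(-196 + S) (N(S) = (2*S)*(-196 + S) = 2*S*(-196 + S))
N((-107 + 71)/(X + 129))/(-66082) = (2*((-107 + 71)/(-9 + 129))*(-196 + (-107 + 71)/(-9 + 129)))/(-66082) = (2*(-36/120)*(-196 - 36/120))*(-1/66082) = (2*(-36*1/120)*(-196 - 36*1/120))*(-1/66082) = (2*(-3/10)*(-196 - 3/10))*(-1/66082) = (2*(-3/10)*(-1963/10))*(-1/66082) = (5889/50)*(-1/66082) = -5889/3304100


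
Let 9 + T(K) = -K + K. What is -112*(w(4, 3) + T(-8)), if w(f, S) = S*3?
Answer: 0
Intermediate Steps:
T(K) = -9 (T(K) = -9 + (-K + K) = -9 + 0 = -9)
w(f, S) = 3*S
-112*(w(4, 3) + T(-8)) = -112*(3*3 - 9) = -112*(9 - 9) = -112*0 = 0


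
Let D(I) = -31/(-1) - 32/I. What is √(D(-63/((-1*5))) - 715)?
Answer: 2*I*√75691/21 ≈ 26.202*I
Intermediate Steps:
D(I) = 31 - 32/I (D(I) = -31*(-1) - 32/I = 31 - 32/I)
√(D(-63/((-1*5))) - 715) = √((31 - 32/((-63/((-1*5))))) - 715) = √((31 - 32/((-63/(-5)))) - 715) = √((31 - 32/((-63*(-⅕)))) - 715) = √((31 - 32/63/5) - 715) = √((31 - 32*5/63) - 715) = √((31 - 160/63) - 715) = √(1793/63 - 715) = √(-43252/63) = 2*I*√75691/21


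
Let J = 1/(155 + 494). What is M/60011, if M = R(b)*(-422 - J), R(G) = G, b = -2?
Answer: 547758/38947139 ≈ 0.014064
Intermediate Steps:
J = 1/649 ≈ 0.0015408
M = 547758/649 (M = -2*(-422 - 1*1/649) = -2*(-422 - 1/649) = -2*(-273879/649) = 547758/649 ≈ 844.00)
M/60011 = (547758/649)/60011 = (547758/649)*(1/60011) = 547758/38947139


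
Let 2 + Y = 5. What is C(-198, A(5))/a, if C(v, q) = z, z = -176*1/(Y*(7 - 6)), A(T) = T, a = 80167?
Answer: -176/240501 ≈ -0.00073181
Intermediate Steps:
Y = 3 (Y = -2 + 5 = 3)
z = -176/3 (z = -176*1/(3*(7 - 6)) = -176/(1*3) = -176/3 ≈ -58.667)
C(v, q) = -176/3
C(-198, A(5))/a = -176/3/80167 = -176/3*1/80167 = -176/240501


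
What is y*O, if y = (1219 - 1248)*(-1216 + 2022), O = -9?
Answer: 210366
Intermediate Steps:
y = -23374 (y = -29*806 = -23374)
y*O = -23374*(-9) = 210366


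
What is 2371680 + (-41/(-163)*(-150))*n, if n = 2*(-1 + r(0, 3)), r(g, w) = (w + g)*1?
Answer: 386559240/163 ≈ 2.3715e+6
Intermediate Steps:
r(g, w) = g + w (r(g, w) = (g + w)*1 = g + w)
n = 4 (n = 2*(-1 + (0 + 3)) = 2*(-1 + 3) = 2*2 = 4)
2371680 + (-41/(-163)*(-150))*n = 2371680 + (-41/(-163)*(-150))*4 = 2371680 + (-41*(-1/163)*(-150))*4 = 2371680 + ((41/163)*(-150))*4 = 2371680 - 6150/163*4 = 2371680 - 24600/163 = 386559240/163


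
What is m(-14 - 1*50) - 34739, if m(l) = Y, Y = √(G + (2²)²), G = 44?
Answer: -34739 + 2*√15 ≈ -34731.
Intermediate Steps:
Y = 2*√15 (Y = √(44 + (2²)²) = √(44 + 4²) = √(44 + 16) = √60 = 2*√15 ≈ 7.7460)
m(l) = 2*√15
m(-14 - 1*50) - 34739 = 2*√15 - 34739 = -34739 + 2*√15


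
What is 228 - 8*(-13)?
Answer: 332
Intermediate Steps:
228 - 8*(-13) = 228 - 1*(-104) = 228 + 104 = 332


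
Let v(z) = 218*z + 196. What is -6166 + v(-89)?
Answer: -25372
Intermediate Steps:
v(z) = 196 + 218*z
-6166 + v(-89) = -6166 + (196 + 218*(-89)) = -6166 + (196 - 19402) = -6166 - 19206 = -25372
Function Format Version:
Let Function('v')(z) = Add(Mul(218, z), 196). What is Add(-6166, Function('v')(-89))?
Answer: -25372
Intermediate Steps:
Function('v')(z) = Add(196, Mul(218, z))
Add(-6166, Function('v')(-89)) = Add(-6166, Add(196, Mul(218, -89))) = Add(-6166, Add(196, -19402)) = Add(-6166, -19206) = -25372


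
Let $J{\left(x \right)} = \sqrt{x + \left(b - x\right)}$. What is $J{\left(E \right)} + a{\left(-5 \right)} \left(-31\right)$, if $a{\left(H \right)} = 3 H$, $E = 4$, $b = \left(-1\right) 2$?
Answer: $465 + i \sqrt{2} \approx 465.0 + 1.4142 i$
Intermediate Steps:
$b = -2$
$J{\left(x \right)} = i \sqrt{2}$ ($J{\left(x \right)} = \sqrt{x - \left(2 + x\right)} = \sqrt{-2} = i \sqrt{2}$)
$J{\left(E \right)} + a{\left(-5 \right)} \left(-31\right) = i \sqrt{2} + 3 \left(-5\right) \left(-31\right) = i \sqrt{2} - -465 = i \sqrt{2} + 465 = 465 + i \sqrt{2}$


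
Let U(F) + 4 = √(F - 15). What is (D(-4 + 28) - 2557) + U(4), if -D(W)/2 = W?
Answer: -2609 + I*√11 ≈ -2609.0 + 3.3166*I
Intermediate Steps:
D(W) = -2*W
U(F) = -4 + √(-15 + F) (U(F) = -4 + √(F - 15) = -4 + √(-15 + F))
(D(-4 + 28) - 2557) + U(4) = (-2*(-4 + 28) - 2557) + (-4 + √(-15 + 4)) = (-2*24 - 2557) + (-4 + √(-11)) = (-48 - 2557) + (-4 + I*√11) = -2605 + (-4 + I*√11) = -2609 + I*√11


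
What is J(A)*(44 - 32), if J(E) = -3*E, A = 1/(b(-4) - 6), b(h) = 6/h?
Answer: 24/5 ≈ 4.8000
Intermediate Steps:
A = -2/15 (A = 1/(6/(-4) - 6) = 1/(6*(-1/4) - 6) = 1/(-3/2 - 6) = 1/(-15/2) = -2/15 ≈ -0.13333)
J(A)*(44 - 32) = (-3*(-2/15))*(44 - 32) = (2/5)*12 = 24/5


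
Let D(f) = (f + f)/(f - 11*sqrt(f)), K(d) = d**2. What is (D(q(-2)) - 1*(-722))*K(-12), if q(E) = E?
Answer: 4262880/41 - 1056*I*sqrt(2)/41 ≈ 1.0397e+5 - 36.425*I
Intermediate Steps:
D(f) = 2*f/(f - 11*sqrt(f)) (D(f) = (2*f)/(f - 11*sqrt(f)) = 2*f/(f - 11*sqrt(f)))
(D(q(-2)) - 1*(-722))*K(-12) = (2*(-2)/(-2 - 11*I*sqrt(2)) - 1*(-722))*(-12)**2 = (2*(-2)/(-2 - 11*I*sqrt(2)) + 722)*144 = (-4/(-2 - 11*I*sqrt(2)) + 722)*144 = (722 - 4/(-2 - 11*I*sqrt(2)))*144 = 103968 - 576/(-2 - 11*I*sqrt(2))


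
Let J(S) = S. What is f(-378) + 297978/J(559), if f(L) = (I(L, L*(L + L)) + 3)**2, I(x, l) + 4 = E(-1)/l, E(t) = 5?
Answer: 24379529868978343/45649812551616 ≈ 534.06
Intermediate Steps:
I(x, l) = -4 + 5/l
f(L) = (-1 + 5/(2*L**2))**2 (f(L) = ((-4 + 5/((L*(L + L)))) + 3)**2 = ((-4 + 5/((L*(2*L)))) + 3)**2 = ((-4 + 5/((2*L**2))) + 3)**2 = ((-4 + 5*(1/(2*L**2))) + 3)**2 = ((-4 + 5/(2*L**2)) + 3)**2 = (-1 + 5/(2*L**2))**2)
f(-378) + 297978/J(559) = (1/4)*(5 - 2*(-378)**2)**2/(-378)**4 + 297978/559 = (1/4)*(1/20415837456)*(5 - 2*142884)**2 + 297978*(1/559) = (1/4)*(1/20415837456)*(5 - 285768)**2 + 297978/559 = (1/4)*(1/20415837456)*(-285763)**2 + 297978/559 = (1/4)*(1/20415837456)*81660492169 + 297978/559 = 81660492169/81663349824 + 297978/559 = 24379529868978343/45649812551616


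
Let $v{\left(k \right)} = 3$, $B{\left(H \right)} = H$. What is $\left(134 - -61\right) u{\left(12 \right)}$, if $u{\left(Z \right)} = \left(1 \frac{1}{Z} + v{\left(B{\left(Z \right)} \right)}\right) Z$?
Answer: $7215$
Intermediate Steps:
$u{\left(Z \right)} = Z \left(3 + \frac{1}{Z}\right)$ ($u{\left(Z \right)} = \left(1 \frac{1}{Z} + 3\right) Z = \left(\frac{1}{Z} + 3\right) Z = \left(3 + \frac{1}{Z}\right) Z = Z \left(3 + \frac{1}{Z}\right)$)
$\left(134 - -61\right) u{\left(12 \right)} = \left(134 - -61\right) \left(1 + 3 \cdot 12\right) = \left(134 + 61\right) \left(1 + 36\right) = 195 \cdot 37 = 7215$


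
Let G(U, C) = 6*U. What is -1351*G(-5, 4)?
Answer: 40530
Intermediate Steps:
-1351*G(-5, 4) = -8106*(-5) = -1351*(-30) = 40530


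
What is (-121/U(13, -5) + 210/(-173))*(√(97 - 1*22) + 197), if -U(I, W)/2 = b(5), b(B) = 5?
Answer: 3710101/1730 + 18833*√3/346 ≈ 2238.8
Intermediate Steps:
U(I, W) = -10 (U(I, W) = -2*5 = -10)
(-121/U(13, -5) + 210/(-173))*(√(97 - 1*22) + 197) = (-121/(-10) + 210/(-173))*(√(97 - 1*22) + 197) = (-121*(-⅒) + 210*(-1/173))*(√(97 - 22) + 197) = (121/10 - 210/173)*(√75 + 197) = 18833*(5*√3 + 197)/1730 = 18833*(197 + 5*√3)/1730 = 3710101/1730 + 18833*√3/346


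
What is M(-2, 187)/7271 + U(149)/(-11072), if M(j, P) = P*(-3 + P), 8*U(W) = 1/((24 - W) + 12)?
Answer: 31308427925/6616007168 ≈ 4.7322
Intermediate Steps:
U(W) = 1/(8*(36 - W)) (U(W) = 1/(8*((24 - W) + 12)) = 1/(8*(36 - W)))
M(-2, 187)/7271 + U(149)/(-11072) = (187*(-3 + 187))/7271 - 1/(-288 + 8*149)/(-11072) = (187*184)*(1/7271) - 1/(-288 + 1192)*(-1/11072) = 34408*(1/7271) - 1/904*(-1/11072) = 3128/661 - 1*1/904*(-1/11072) = 3128/661 - 1/904*(-1/11072) = 3128/661 + 1/10009088 = 31308427925/6616007168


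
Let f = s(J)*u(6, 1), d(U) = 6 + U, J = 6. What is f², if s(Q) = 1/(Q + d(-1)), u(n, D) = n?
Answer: 36/121 ≈ 0.29752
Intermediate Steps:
s(Q) = 1/(5 + Q) (s(Q) = 1/(Q + (6 - 1)) = 1/(Q + 5) = 1/(5 + Q))
f = 6/11 (f = 6/(5 + 6) = 6/11 ≈ 0.54545)
f² = (6/11)² = 36/121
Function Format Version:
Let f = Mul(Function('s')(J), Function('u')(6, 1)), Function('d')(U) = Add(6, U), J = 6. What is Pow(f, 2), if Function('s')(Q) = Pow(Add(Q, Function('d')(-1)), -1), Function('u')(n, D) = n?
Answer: Rational(36, 121) ≈ 0.29752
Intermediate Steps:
Function('s')(Q) = Pow(Add(5, Q), -1) (Function('s')(Q) = Pow(Add(Q, Add(6, -1)), -1) = Pow(Add(Q, 5), -1) = Pow(Add(5, Q), -1))
f = Rational(6, 11) (f = Mul(Pow(Add(5, 6), -1), 6) = Mul(Pow(11, -1), 6) = Mul(Rational(1, 11), 6) = Rational(6, 11) ≈ 0.54545)
Pow(f, 2) = Pow(Rational(6, 11), 2) = Rational(36, 121)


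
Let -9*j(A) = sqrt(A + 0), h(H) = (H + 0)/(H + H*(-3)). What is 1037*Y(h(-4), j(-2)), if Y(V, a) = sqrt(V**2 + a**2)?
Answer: 1037*sqrt(73)/18 ≈ 492.23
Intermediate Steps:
h(H) = -1/2 (h(H) = H/(H - 3*H) = H/((-2*H)) = H*(-1/(2*H)) = -1/2)
j(A) = -sqrt(A)/9 (j(A) = -sqrt(A + 0)/9 = -sqrt(A)/9)
1037*Y(h(-4), j(-2)) = 1037*sqrt((-1/2)**2 + (-I*sqrt(2)/9)**2) = 1037*sqrt(1/4 + (-I*sqrt(2)/9)**2) = 1037*sqrt(1/4 - 2/81) = 1037*sqrt(73/324) = 1037*(sqrt(73)/18) = 1037*sqrt(73)/18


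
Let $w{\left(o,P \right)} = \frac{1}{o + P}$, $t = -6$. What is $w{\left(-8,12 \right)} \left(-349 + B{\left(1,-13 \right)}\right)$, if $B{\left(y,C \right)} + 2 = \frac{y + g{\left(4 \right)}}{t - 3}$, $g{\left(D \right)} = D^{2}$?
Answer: $- \frac{794}{9} \approx -88.222$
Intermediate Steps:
$w{\left(o,P \right)} = \frac{1}{P + o}$
$B{\left(y,C \right)} = - \frac{34}{9} - \frac{y}{9}$ ($B{\left(y,C \right)} = -2 + \frac{y + 4^{2}}{-6 - 3} = -2 + \frac{y + 16}{-9} = -2 + \left(16 + y\right) \left(- \frac{1}{9}\right) = -2 - \left(\frac{16}{9} + \frac{y}{9}\right) = - \frac{34}{9} - \frac{y}{9}$)
$w{\left(-8,12 \right)} \left(-349 + B{\left(1,-13 \right)}\right) = \frac{-349 - \frac{35}{9}}{12 - 8} = \frac{-349 - \frac{35}{9}}{4} = \frac{1}{4} \left(- \frac{3176}{9}\right) = - \frac{794}{9}$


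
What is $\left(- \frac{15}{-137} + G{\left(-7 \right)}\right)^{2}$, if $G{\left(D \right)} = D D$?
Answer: $\frac{45265984}{18769} \approx 2411.7$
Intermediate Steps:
$G{\left(D \right)} = D^{2}$
$\left(- \frac{15}{-137} + G{\left(-7 \right)}\right)^{2} = \left(- \frac{15}{-137} + \left(-7\right)^{2}\right)^{2} = \left(\left(-15\right) \left(- \frac{1}{137}\right) + 49\right)^{2} = \left(\frac{15}{137} + 49\right)^{2} = \left(\frac{6728}{137}\right)^{2} = \frac{45265984}{18769}$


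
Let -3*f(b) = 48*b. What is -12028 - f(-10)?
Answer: -12188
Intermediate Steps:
f(b) = -16*b
-12028 - f(-10) = -12028 - (-16)*(-10) = -12028 - 1*160 = -12028 - 160 = -12188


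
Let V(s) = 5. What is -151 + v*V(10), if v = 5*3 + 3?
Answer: -61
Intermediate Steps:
v = 18 (v = 15 + 3 = 18)
-151 + v*V(10) = -151 + 18*5 = -151 + 90 = -61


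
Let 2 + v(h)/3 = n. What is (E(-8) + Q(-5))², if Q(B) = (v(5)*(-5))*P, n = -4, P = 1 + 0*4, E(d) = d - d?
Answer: 8100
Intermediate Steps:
E(d) = 0
P = 1 (P = 1 + 0 = 1)
v(h) = -18 (v(h) = -6 + 3*(-4) = -6 - 12 = -18)
Q(B) = 90 (Q(B) = -18*(-5)*1 = 90*1 = 90)
(E(-8) + Q(-5))² = (0 + 90)² = 90² = 8100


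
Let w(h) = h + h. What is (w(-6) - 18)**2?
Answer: 900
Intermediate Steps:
w(h) = 2*h
(w(-6) - 18)**2 = (2*(-6) - 18)**2 = (-12 - 18)**2 = (-30)**2 = 900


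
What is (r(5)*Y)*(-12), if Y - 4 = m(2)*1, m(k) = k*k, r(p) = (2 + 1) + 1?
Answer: -384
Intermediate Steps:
r(p) = 4 (r(p) = 3 + 1 = 4)
m(k) = k²
Y = 8 (Y = 4 + 2²*1 = 4 + 4*1 = 4 + 4 = 8)
(r(5)*Y)*(-12) = (4*8)*(-12) = 32*(-12) = -384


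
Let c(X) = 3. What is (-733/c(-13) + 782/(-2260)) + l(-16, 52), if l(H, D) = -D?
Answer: -1005743/3390 ≈ -296.68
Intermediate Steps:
(-733/c(-13) + 782/(-2260)) + l(-16, 52) = (-733/3 + 782/(-2260)) - 1*52 = (-733*⅓ + 782*(-1/2260)) - 52 = (-733/3 - 391/1130) - 52 = -829463/3390 - 52 = -1005743/3390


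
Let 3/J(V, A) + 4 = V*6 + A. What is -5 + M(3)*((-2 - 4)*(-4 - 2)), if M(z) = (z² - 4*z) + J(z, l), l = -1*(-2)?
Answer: -425/4 ≈ -106.25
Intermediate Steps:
l = 2
J(V, A) = 3/(-4 + A + 6*V) (J(V, A) = 3/(-4 + (V*6 + A)) = 3/(-4 + (6*V + A)) = 3/(-4 + (A + 6*V)) = 3/(-4 + A + 6*V))
M(z) = z² - 4*z + 3/(-2 + 6*z) (M(z) = (z² - 4*z) + 3/(-4 + 2 + 6*z) = (z² - 4*z) + 3/(-2 + 6*z) = z² - 4*z + 3/(-2 + 6*z))
-5 + M(3)*((-2 - 4)*(-4 - 2)) = -5 + ((3 + 2*3*(-1 + 3*3)*(-4 + 3))/(2*(-1 + 3*3)))*((-2 - 4)*(-4 - 2)) = -5 + ((3 + 2*3*(-1 + 9)*(-1))/(2*(-1 + 9)))*(-6*(-6)) = -5 + ((½)*(3 + 2*3*8*(-1))/8)*36 = -5 + ((½)*(⅛)*(3 - 48))*36 = -5 + ((½)*(⅛)*(-45))*36 = -5 - 45/16*36 = -5 - 405/4 = -425/4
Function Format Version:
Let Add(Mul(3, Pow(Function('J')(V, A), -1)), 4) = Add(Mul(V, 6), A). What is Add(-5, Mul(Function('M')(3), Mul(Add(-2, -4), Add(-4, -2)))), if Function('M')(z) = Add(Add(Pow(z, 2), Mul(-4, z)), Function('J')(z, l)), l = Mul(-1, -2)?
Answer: Rational(-425, 4) ≈ -106.25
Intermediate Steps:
l = 2
Function('J')(V, A) = Mul(3, Pow(Add(-4, A, Mul(6, V)), -1)) (Function('J')(V, A) = Mul(3, Pow(Add(-4, Add(Mul(V, 6), A)), -1)) = Mul(3, Pow(Add(-4, Add(Mul(6, V), A)), -1)) = Mul(3, Pow(Add(-4, Add(A, Mul(6, V))), -1)) = Mul(3, Pow(Add(-4, A, Mul(6, V)), -1)))
Function('M')(z) = Add(Pow(z, 2), Mul(-4, z), Mul(3, Pow(Add(-2, Mul(6, z)), -1))) (Function('M')(z) = Add(Add(Pow(z, 2), Mul(-4, z)), Mul(3, Pow(Add(-4, 2, Mul(6, z)), -1))) = Add(Add(Pow(z, 2), Mul(-4, z)), Mul(3, Pow(Add(-2, Mul(6, z)), -1))) = Add(Pow(z, 2), Mul(-4, z), Mul(3, Pow(Add(-2, Mul(6, z)), -1))))
Add(-5, Mul(Function('M')(3), Mul(Add(-2, -4), Add(-4, -2)))) = Add(-5, Mul(Mul(Rational(1, 2), Pow(Add(-1, Mul(3, 3)), -1), Add(3, Mul(2, 3, Add(-1, Mul(3, 3)), Add(-4, 3)))), Mul(Add(-2, -4), Add(-4, -2)))) = Add(-5, Mul(Mul(Rational(1, 2), Pow(Add(-1, 9), -1), Add(3, Mul(2, 3, Add(-1, 9), -1))), Mul(-6, -6))) = Add(-5, Mul(Mul(Rational(1, 2), Pow(8, -1), Add(3, Mul(2, 3, 8, -1))), 36)) = Add(-5, Mul(Mul(Rational(1, 2), Rational(1, 8), Add(3, -48)), 36)) = Add(-5, Mul(Mul(Rational(1, 2), Rational(1, 8), -45), 36)) = Add(-5, Mul(Rational(-45, 16), 36)) = Add(-5, Rational(-405, 4)) = Rational(-425, 4)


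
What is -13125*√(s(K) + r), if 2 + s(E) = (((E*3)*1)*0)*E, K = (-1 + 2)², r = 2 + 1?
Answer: -13125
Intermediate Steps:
r = 3
K = 1 (K = 1² = 1)
s(E) = -2 (s(E) = -2 + (((E*3)*1)*0)*E = -2 + (((3*E)*1)*0)*E = -2 + ((3*E)*0)*E = -2 + 0*E = -2 + 0 = -2)
-13125*√(s(K) + r) = -13125*√(-2 + 3) = -13125*√1 = -13125*1 = -13125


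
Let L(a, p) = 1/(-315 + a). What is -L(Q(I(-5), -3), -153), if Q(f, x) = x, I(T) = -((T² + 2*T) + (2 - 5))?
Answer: 1/318 ≈ 0.0031447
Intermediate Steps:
I(T) = 3 - T² - 2*T (I(T) = -((T² + 2*T) - 3) = -(-3 + T² + 2*T) = 3 - T² - 2*T)
-L(Q(I(-5), -3), -153) = -1/(-315 - 3) = -1/(-318) = -1*(-1/318) = 1/318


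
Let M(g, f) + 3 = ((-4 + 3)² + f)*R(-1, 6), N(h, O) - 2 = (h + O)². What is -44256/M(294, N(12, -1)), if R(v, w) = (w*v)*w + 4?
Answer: 44256/3971 ≈ 11.145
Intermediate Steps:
R(v, w) = 4 + v*w² (R(v, w) = (v*w)*w + 4 = v*w² + 4 = 4 + v*w²)
N(h, O) = 2 + (O + h)² (N(h, O) = 2 + (h + O)² = 2 + (O + h)²)
M(g, f) = -35 - 32*f (M(g, f) = -3 + ((-4 + 3)² + f)*(4 - 1*6²) = -3 + ((-1)² + f)*(4 - 1*36) = -3 + (1 + f)*(4 - 36) = -3 + (1 + f)*(-32) = -3 + (-32 - 32*f) = -35 - 32*f)
-44256/M(294, N(12, -1)) = -44256/(-35 - 32*(2 + (-1 + 12)²)) = -44256/(-35 - 32*(2 + 11²)) = -44256/(-35 - 32*(2 + 121)) = -44256/(-35 - 32*123) = -44256/(-35 - 3936) = -44256/(-3971) = -44256*(-1/3971) = 44256/3971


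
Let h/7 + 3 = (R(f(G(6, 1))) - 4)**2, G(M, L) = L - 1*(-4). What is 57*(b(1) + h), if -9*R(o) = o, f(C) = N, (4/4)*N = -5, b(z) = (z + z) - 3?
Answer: 93955/27 ≈ 3479.8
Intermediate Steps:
b(z) = -3 + 2*z (b(z) = 2*z - 3 = -3 + 2*z)
N = -5
G(M, L) = 4 + L (G(M, L) = L + 4 = 4 + L)
f(C) = -5
R(o) = -o/9
h = 5026/81 (h = -21 + 7*(-1/9*(-5) - 4)**2 = -21 + 7*(5/9 - 4)**2 = -21 + 7*(-31/9)**2 = -21 + 7*(961/81) = -21 + 6727/81 = 5026/81 ≈ 62.049)
57*(b(1) + h) = 57*((-3 + 2*1) + 5026/81) = 57*((-3 + 2) + 5026/81) = 57*(-1 + 5026/81) = 57*(4945/81) = 93955/27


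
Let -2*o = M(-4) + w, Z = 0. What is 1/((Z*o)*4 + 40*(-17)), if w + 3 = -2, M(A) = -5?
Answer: -1/680 ≈ -0.0014706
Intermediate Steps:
w = -5 (w = -3 - 2 = -5)
o = 5 (o = -(-5 - 5)/2 = -1/2*(-10) = 5)
1/((Z*o)*4 + 40*(-17)) = 1/((0*5)*4 + 40*(-17)) = 1/(0*4 - 680) = 1/(0 - 680) = 1/(-680) = -1/680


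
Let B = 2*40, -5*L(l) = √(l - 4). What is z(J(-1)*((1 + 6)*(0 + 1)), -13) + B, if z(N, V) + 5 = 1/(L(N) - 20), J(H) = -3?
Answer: 30055/401 + I/401 ≈ 74.95 + 0.0024938*I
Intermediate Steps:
L(l) = -√(-4 + l)/5 (L(l) = -√(l - 4)/5 = -√(-4 + l)/5)
z(N, V) = -5 + 1/(-20 - √(-4 + N)/5) (z(N, V) = -5 + 1/(-√(-4 + N)/5 - 20) = -5 + 1/(-20 - √(-4 + N)/5))
B = 80
z(J(-1)*((1 + 6)*(0 + 1)), -13) + B = 5*(-101 - √(-4 - 3*(1 + 6)*(0 + 1)))/(100 + √(-4 - 3*(1 + 6)*(0 + 1))) + 80 = 5*(-101 - √(-4 - 21))/(100 + √(-4 - 21)) + 80 = 5*(-101 - √(-25))/(100 + √(-25)) + 80 = 5*(-101 - 5*I)/(100 + 5*I) + 80 = 5*((100 - 5*I)/10025)*(-101 - 5*I) + 80 = (-101 - 5*I)*(100 - 5*I)/2005 + 80 = 80 + (-101 - 5*I)*(100 - 5*I)/2005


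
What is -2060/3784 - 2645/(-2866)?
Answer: 256545/677809 ≈ 0.37849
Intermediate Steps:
-2060/3784 - 2645/(-2866) = -2060*1/3784 - 2645*(-1/2866) = -515/946 + 2645/2866 = 256545/677809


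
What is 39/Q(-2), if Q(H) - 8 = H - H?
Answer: 39/8 ≈ 4.8750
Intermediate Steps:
Q(H) = 8 (Q(H) = 8 + (H - H) = 8 + 0 = 8)
39/Q(-2) = 39/8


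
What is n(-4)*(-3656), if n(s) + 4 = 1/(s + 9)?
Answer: 69464/5 ≈ 13893.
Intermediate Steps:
n(s) = -4 + 1/(9 + s) (n(s) = -4 + 1/(s + 9) = -4 + 1/(9 + s))
n(-4)*(-3656) = ((-35 - 4*(-4))/(9 - 4))*(-3656) = ((-35 + 16)/5)*(-3656) = ((1/5)*(-19))*(-3656) = -19/5*(-3656) = 69464/5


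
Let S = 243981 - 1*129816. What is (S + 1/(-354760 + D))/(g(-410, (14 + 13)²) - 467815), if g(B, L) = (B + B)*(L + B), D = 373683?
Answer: -2160344296/13802341585 ≈ -0.15652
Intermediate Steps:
S = 114165 (S = 243981 - 129816 = 114165)
g(B, L) = 2*B*(B + L) (g(B, L) = (2*B)*(B + L) = 2*B*(B + L))
(S + 1/(-354760 + D))/(g(-410, (14 + 13)²) - 467815) = (114165 + 1/(-354760 + 373683))/(2*(-410)*(-410 + (14 + 13)²) - 467815) = (114165 + 1/18923)/(2*(-410)*(-410 + 27²) - 467815) = (114165 + 1/18923)/(2*(-410)*(-410 + 729) - 467815) = 2160344296/(18923*(2*(-410)*319 - 467815)) = 2160344296/(18923*(-261580 - 467815)) = (2160344296/18923)/(-729395) = (2160344296/18923)*(-1/729395) = -2160344296/13802341585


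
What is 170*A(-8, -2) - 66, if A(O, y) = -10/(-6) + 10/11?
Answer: 12272/33 ≈ 371.88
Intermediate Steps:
A(O, y) = 85/33 (A(O, y) = -10*(-⅙) + 10*(1/11) = 5/3 + 10/11 = 85/33)
170*A(-8, -2) - 66 = 170*(85/33) - 66 = 14450/33 - 66 = 12272/33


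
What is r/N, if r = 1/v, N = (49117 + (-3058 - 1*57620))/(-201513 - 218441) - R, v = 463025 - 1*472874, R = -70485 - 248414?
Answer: -419954/1319006860816743 ≈ -3.1839e-10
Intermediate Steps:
R = -318899
v = -9849 (v = 463025 - 472874 = -9849)
N = 133922922207/419954 (N = (49117 + (-3058 - 1*57620))/(-201513 - 218441) - 1*(-318899) = (49117 + (-3058 - 57620))/(-419954) + 318899 = (49117 - 60678)*(-1/419954) + 318899 = -11561*(-1/419954) + 318899 = 11561/419954 + 318899 = 133922922207/419954 ≈ 3.1890e+5)
r = -1/9849 (r = 1/(-9849) = -1/9849 ≈ -0.00010153)
r/N = -1/(9849*133922922207/419954) = -1/9849*419954/133922922207 = -419954/1319006860816743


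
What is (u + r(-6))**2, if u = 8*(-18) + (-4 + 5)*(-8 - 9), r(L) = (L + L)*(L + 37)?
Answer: 284089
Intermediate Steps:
r(L) = 2*L*(37 + L) (r(L) = (2*L)*(37 + L) = 2*L*(37 + L))
u = -161 (u = -144 + 1*(-17) = -144 - 17 = -161)
(u + r(-6))**2 = (-161 + 2*(-6)*(37 - 6))**2 = (-161 + 2*(-6)*31)**2 = (-161 - 372)**2 = (-533)**2 = 284089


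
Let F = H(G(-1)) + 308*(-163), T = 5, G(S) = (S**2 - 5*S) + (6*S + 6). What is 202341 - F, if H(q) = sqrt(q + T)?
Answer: 252545 - sqrt(11) ≈ 2.5254e+5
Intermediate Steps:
G(S) = 6 + S + S**2 (G(S) = (S**2 - 5*S) + (6 + 6*S) = 6 + S + S**2)
H(q) = sqrt(5 + q) (H(q) = sqrt(q + 5) = sqrt(5 + q))
F = -50204 + sqrt(11) (F = sqrt(5 + (6 - 1 + (-1)**2)) + 308*(-163) = sqrt(5 + (6 - 1 + 1)) - 50204 = sqrt(5 + 6) - 50204 = sqrt(11) - 50204 = -50204 + sqrt(11) ≈ -50201.)
202341 - F = 202341 - (-50204 + sqrt(11)) = 202341 + (50204 - sqrt(11)) = 252545 - sqrt(11)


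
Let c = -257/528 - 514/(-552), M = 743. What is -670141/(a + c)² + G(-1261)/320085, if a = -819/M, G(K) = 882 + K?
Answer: -388079000454658646447807/250631395262953425 ≈ -1.5484e+6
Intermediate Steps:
c = 1799/4048 (c = -257*1/528 - 514*(-1/552) = -257/528 + 257/276 = 1799/4048 ≈ 0.44442)
a = -819/743 ≈ -1.1023
-670141/(a + c)² + G(-1261)/320085 = -670141/(-819/743 + 1799/4048)² + (882 - 1261)/320085 = -670141/((-1978655/3007664)²) - 379*1/320085 = -670141/3915075609025/9046042736896 - 379/320085 = -670141*9046042736896/3915075609025 - 379/320085 = -6062124125746222336/3915075609025 - 379/320085 = -388079000454658646447807/250631395262953425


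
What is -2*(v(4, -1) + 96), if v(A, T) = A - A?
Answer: -192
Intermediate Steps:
v(A, T) = 0
-2*(v(4, -1) + 96) = -2*(0 + 96) = -2*96 = -192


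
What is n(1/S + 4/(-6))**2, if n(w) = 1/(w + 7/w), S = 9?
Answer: 2025/350464 ≈ 0.0057781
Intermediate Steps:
n(1/S + 4/(-6))**2 = ((1/9 + 4/(-6))/(7 + (1/9 + 4/(-6))**2))**2 = ((1*(1/9) + 4*(-1/6))/(7 + (1*(1/9) + 4*(-1/6))**2))**2 = ((1/9 - 2/3)/(7 + (1/9 - 2/3)**2))**2 = (-5/(9*(7 + (-5/9)**2)))**2 = (-5/(9*(7 + 25/81)))**2 = (-5/(9*592/81))**2 = (-5/9*81/592)**2 = (-45/592)**2 = 2025/350464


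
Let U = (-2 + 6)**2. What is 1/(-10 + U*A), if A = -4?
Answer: -1/74 ≈ -0.013514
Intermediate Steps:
U = 16 (U = 4**2 = 16)
1/(-10 + U*A) = 1/(-10 + 16*(-4)) = 1/(-10 - 64) = 1/(-74) = -1/74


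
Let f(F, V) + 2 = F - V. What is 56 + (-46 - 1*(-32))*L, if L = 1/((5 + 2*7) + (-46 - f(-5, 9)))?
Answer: 630/11 ≈ 57.273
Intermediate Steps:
f(F, V) = -2 + F - V (f(F, V) = -2 + (F - V) = -2 + F - V)
L = -1/11 (L = 1/((5 + 2*7) + (-46 - (-2 - 5 - 1*9))) = 1/((5 + 14) + (-46 - (-2 - 5 - 9))) = 1/(19 + (-46 - 1*(-16))) = 1/(19 + (-46 + 16)) = 1/(19 - 30) = 1/(-11) = -1/11 ≈ -0.090909)
56 + (-46 - 1*(-32))*L = 56 + (-46 - 1*(-32))*(-1/11) = 56 + (-46 + 32)*(-1/11) = 56 - 14*(-1/11) = 56 + 14/11 = 630/11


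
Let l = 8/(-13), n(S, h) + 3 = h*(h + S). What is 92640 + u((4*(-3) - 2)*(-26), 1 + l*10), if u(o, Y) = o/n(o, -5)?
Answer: 83283178/899 ≈ 92640.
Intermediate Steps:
n(S, h) = -3 + h*(S + h) (n(S, h) = -3 + h*(h + S) = -3 + h*(S + h))
l = -8/13 (l = 8*(-1/13) = -8/13 ≈ -0.61539)
u(o, Y) = o/(22 - 5*o) (u(o, Y) = o/(-3 + (-5)**2 + o*(-5)) = o/(-3 + 25 - 5*o) = o/(22 - 5*o))
92640 + u((4*(-3) - 2)*(-26), 1 + l*10) = 92640 + ((4*(-3) - 2)*(-26))/(22 - 5*(4*(-3) - 2)*(-26)) = 92640 + ((-12 - 2)*(-26))/(22 - 5*(-12 - 2)*(-26)) = 92640 + (-14*(-26))/(22 - (-70)*(-26)) = 92640 + 364/(22 - 5*364) = 92640 + 364/(22 - 1820) = 92640 + 364/(-1798) = 92640 + 364*(-1/1798) = 92640 - 182/899 = 83283178/899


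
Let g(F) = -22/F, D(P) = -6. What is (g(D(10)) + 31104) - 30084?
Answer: 3071/3 ≈ 1023.7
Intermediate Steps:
(g(D(10)) + 31104) - 30084 = (-22/(-6) + 31104) - 30084 = (-22*(-1/6) + 31104) - 30084 = (11/3 + 31104) - 30084 = 93323/3 - 30084 = 3071/3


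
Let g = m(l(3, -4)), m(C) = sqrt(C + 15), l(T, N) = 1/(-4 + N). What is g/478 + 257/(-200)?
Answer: -257/200 + sqrt(238)/1912 ≈ -1.2769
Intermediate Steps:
m(C) = sqrt(15 + C)
g = sqrt(238)/4 (g = sqrt(15 + 1/(-4 - 4)) = sqrt(15 + 1/(-8)) = sqrt(15 - 1/8) = sqrt(119/8) = sqrt(238)/4 ≈ 3.8568)
g/478 + 257/(-200) = (sqrt(238)/4)/478 + 257/(-200) = (sqrt(238)/4)*(1/478) + 257*(-1/200) = sqrt(238)/1912 - 257/200 = -257/200 + sqrt(238)/1912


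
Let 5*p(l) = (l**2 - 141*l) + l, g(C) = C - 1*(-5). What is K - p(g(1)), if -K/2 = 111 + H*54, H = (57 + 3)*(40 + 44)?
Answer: -2721906/5 ≈ -5.4438e+5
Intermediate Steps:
g(C) = 5 + C (g(C) = C + 5 = 5 + C)
p(l) = -28*l + l**2/5 (p(l) = ((l**2 - 141*l) + l)/5 = (l**2 - 140*l)/5 = -28*l + l**2/5)
H = 5040 (H = 60*84 = 5040)
K = -544542 (K = -2*(111 + 5040*54) = -2*(111 + 272160) = -2*272271 = -544542)
K - p(g(1)) = -544542 - (5 + 1)*(-140 + (5 + 1))/5 = -544542 - 6*(-140 + 6)/5 = -544542 - 6*(-134)/5 = -544542 - 1*(-804/5) = -544542 + 804/5 = -2721906/5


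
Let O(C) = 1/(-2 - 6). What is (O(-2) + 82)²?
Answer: 429025/64 ≈ 6703.5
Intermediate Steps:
O(C) = -⅛ (O(C) = 1/(-8) = -⅛)
(O(-2) + 82)² = (-⅛ + 82)² = (655/8)² = 429025/64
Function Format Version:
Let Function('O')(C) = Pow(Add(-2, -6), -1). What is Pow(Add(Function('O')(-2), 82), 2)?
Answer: Rational(429025, 64) ≈ 6703.5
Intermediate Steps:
Function('O')(C) = Rational(-1, 8) (Function('O')(C) = Pow(-8, -1) = Rational(-1, 8))
Pow(Add(Function('O')(-2), 82), 2) = Pow(Add(Rational(-1, 8), 82), 2) = Pow(Rational(655, 8), 2) = Rational(429025, 64)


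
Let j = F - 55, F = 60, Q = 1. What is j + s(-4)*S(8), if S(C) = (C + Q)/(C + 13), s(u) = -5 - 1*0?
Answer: 20/7 ≈ 2.8571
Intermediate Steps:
s(u) = -5 (s(u) = -5 + 0 = -5)
S(C) = (1 + C)/(13 + C) (S(C) = (C + 1)/(C + 13) = (1 + C)/(13 + C))
j = 5 (j = 60 - 55 = 5)
j + s(-4)*S(8) = 5 - 5*(1 + 8)/(13 + 8) = 5 - 5*9/21 = 5 - 5*3/7 = 5 - 15/7 = 20/7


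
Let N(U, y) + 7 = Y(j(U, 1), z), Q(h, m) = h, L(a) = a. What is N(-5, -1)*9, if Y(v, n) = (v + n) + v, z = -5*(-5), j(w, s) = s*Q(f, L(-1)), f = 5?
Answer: 252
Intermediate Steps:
j(w, s) = 5*s (j(w, s) = s*5 = 5*s)
z = 25
Y(v, n) = n + 2*v (Y(v, n) = (n + v) + v = n + 2*v)
N(U, y) = 28 (N(U, y) = -7 + (25 + 2*(5*1)) = -7 + (25 + 2*5) = -7 + (25 + 10) = -7 + 35 = 28)
N(-5, -1)*9 = 28*9 = 252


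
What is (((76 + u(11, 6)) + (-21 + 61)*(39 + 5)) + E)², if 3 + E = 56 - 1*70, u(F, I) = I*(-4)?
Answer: 3222025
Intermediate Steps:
u(F, I) = -4*I
E = -17 (E = -3 + (56 - 1*70) = -3 + (56 - 70) = -3 - 14 = -17)
(((76 + u(11, 6)) + (-21 + 61)*(39 + 5)) + E)² = (((76 - 4*6) + (-21 + 61)*(39 + 5)) - 17)² = (((76 - 24) + 40*44) - 17)² = ((52 + 1760) - 17)² = (1812 - 17)² = 1795² = 3222025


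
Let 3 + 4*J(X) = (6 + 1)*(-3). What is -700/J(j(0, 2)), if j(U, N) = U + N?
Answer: 350/3 ≈ 116.67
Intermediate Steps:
j(U, N) = N + U
J(X) = -6 (J(X) = -3/4 + ((6 + 1)*(-3))/4 = -3/4 + (7*(-3))/4 = -3/4 + (1/4)*(-21) = -3/4 - 21/4 = -6)
-700/J(j(0, 2)) = -700/(-6) = -700*(-1/6) = 350/3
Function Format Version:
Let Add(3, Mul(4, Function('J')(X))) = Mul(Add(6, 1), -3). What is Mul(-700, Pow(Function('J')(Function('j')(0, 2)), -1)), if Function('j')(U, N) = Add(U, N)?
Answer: Rational(350, 3) ≈ 116.67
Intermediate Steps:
Function('j')(U, N) = Add(N, U)
Function('J')(X) = -6 (Function('J')(X) = Add(Rational(-3, 4), Mul(Rational(1, 4), Mul(Add(6, 1), -3))) = Add(Rational(-3, 4), Mul(Rational(1, 4), Mul(7, -3))) = Add(Rational(-3, 4), Mul(Rational(1, 4), -21)) = Add(Rational(-3, 4), Rational(-21, 4)) = -6)
Mul(-700, Pow(Function('J')(Function('j')(0, 2)), -1)) = Mul(-700, Pow(-6, -1)) = Mul(-700, Rational(-1, 6)) = Rational(350, 3)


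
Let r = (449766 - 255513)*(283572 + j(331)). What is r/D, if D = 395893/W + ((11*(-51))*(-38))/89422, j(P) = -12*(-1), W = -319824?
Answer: -787725478483841737728/14291767907 ≈ -5.5117e+10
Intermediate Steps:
j(P) = 12
D = -14291767907/14299650864 (D = 395893/(-319824) + ((11*(-51))*(-38))/89422 = 395893*(-1/319824) - 561*(-38)*(1/89422) = -395893/319824 + 21318*(1/89422) = -395893/319824 + 10659/44711 = -14291767907/14299650864 ≈ -0.99945)
r = 55087042752 (r = (449766 - 255513)*(283572 + 12) = 194253*283584 = 55087042752)
r/D = 55087042752/(-14291767907/14299650864) = 55087042752*(-14299650864/14291767907) = -787725478483841737728/14291767907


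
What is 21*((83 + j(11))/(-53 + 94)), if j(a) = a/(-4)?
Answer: 6741/164 ≈ 41.104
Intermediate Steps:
j(a) = -a/4 (j(a) = a*(-¼) = -a/4)
21*((83 + j(11))/(-53 + 94)) = 21*((83 - ¼*11)/(-53 + 94)) = 21*((83 - 11/4)/41) = 21*((321/4)*(1/41)) = 21*(321/164) = 6741/164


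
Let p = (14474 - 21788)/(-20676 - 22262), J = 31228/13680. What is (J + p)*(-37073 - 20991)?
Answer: -137608183172/966105 ≈ -1.4244e+5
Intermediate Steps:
J = 7807/3420 (J = 31228*(1/13680) = 7807/3420 ≈ 2.2827)
p = 3657/21469 (p = -7314/(-42938) = -7314*(-1/42938) = 3657/21469 ≈ 0.17034)
(J + p)*(-37073 - 20991) = (7807/3420 + 3657/21469)*(-37073 - 20991) = (180115423/73423980)*(-58064) = -137608183172/966105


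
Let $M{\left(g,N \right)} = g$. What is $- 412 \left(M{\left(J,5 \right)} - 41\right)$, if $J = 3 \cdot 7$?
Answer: $8240$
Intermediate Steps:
$J = 21$
$- 412 \left(M{\left(J,5 \right)} - 41\right) = - 412 \left(21 - 41\right) = \left(-412\right) \left(-20\right) = 8240$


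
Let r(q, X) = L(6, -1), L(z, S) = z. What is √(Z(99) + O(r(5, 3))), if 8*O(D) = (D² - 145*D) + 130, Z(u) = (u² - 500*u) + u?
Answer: 22*I*√82 ≈ 199.22*I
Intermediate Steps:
r(q, X) = 6
Z(u) = u² - 499*u
O(D) = 65/4 - 145*D/8 + D²/8 (O(D) = ((D² - 145*D) + 130)/8 = (130 + D² - 145*D)/8 = 65/4 - 145*D/8 + D²/8)
√(Z(99) + O(r(5, 3))) = √(99*(-499 + 99) + (65/4 - 145/8*6 + (⅛)*6²)) = √(99*(-400) + (65/4 - 435/4 + (⅛)*36)) = √(-39600 + (65/4 - 435/4 + 9/2)) = √(-39600 - 88) = √(-39688) = 22*I*√82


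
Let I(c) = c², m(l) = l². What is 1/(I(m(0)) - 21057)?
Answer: -1/21057 ≈ -4.7490e-5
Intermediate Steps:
1/(I(m(0)) - 21057) = 1/((0²)² - 21057) = 1/(0² - 21057) = 1/(0 - 21057) = 1/(-21057) = -1/21057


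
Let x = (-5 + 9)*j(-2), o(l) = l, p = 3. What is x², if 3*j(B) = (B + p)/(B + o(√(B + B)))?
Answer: 2*I/9 ≈ 0.22222*I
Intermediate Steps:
j(B) = (3 + B)/(3*(B + √2*√B)) (j(B) = ((B + 3)/(B + √(B + B)))/3 = ((3 + B)/(B + √(2*B)))/3 = ((3 + B)/(B + √2*√B))/3 = (3 + B)/(3*(B + √2*√B)))
x = (-2 - 2*I)/6 (x = (-5 + 9)*((1 + (⅓)*(-2))/(-2 + √2*√(-2))) = 4*((1 - ⅔)/(-2 + √2*(I*√2))) = 4*((⅓)/(-2 + 2*I)) = 4*(((-2 - 2*I)/8)*(⅓)) = 4*((-2 - 2*I)/24) = (-2 - 2*I)/6 ≈ -0.33333 - 0.33333*I)
x² = (-⅓ - I/3)²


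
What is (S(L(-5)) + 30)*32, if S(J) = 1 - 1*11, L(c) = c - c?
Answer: 640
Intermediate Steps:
L(c) = 0
S(J) = -10 (S(J) = 1 - 11 = -10)
(S(L(-5)) + 30)*32 = (-10 + 30)*32 = 20*32 = 640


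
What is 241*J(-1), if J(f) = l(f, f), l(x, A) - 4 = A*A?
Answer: 1205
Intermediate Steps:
l(x, A) = 4 + A² (l(x, A) = 4 + A*A = 4 + A²)
J(f) = 4 + f²
241*J(-1) = 241*(4 + (-1)²) = 241*(4 + 1) = 241*5 = 1205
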